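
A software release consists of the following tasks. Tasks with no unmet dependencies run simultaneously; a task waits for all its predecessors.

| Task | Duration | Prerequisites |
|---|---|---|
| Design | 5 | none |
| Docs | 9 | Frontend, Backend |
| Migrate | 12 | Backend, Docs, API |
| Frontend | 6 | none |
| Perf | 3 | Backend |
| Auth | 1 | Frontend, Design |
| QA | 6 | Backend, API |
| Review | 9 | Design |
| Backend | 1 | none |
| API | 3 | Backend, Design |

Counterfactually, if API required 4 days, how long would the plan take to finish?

The binding path is Frontend→Docs→Migrate = 6+9+12 = 27; finish at 27 days.
API is off the critical path — its longest chain is 20 days, giving 7 of slack.
The critical path is still Frontend→Docs→Migrate; finish is now 27 days.

27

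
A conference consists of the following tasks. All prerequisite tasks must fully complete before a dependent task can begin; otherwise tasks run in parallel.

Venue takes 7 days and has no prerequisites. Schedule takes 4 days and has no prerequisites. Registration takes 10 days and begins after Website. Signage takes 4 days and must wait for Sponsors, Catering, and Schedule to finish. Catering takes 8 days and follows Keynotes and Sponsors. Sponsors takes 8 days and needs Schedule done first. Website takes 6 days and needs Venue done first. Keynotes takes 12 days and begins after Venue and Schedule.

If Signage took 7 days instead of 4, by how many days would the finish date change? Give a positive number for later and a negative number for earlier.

3

Critical path before the change: Venue→Keynotes→Catering→Signage = 7+12+8+4 = 31 giving 31 days.
Since Signage is critical, the +3 change carries straight to that chain (now 34 days).
No other chain overtakes it, so the finish is 34 days.
Change in finish: 34 − 31 = +3 days.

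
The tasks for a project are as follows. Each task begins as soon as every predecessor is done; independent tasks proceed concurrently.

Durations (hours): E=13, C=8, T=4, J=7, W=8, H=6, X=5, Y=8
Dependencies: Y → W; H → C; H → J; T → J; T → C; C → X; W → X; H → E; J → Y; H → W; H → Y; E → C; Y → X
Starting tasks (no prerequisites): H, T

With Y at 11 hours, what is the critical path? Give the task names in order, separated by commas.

H, J, Y, W, X

Critical path before the change: H→J→Y→W→X = 6+7+8+8+5 = 34 giving 34 hours.
Y is on the critical path; changing it to 11 makes that path 37 hours.
No other chain overtakes it, so the finish is 37 hours.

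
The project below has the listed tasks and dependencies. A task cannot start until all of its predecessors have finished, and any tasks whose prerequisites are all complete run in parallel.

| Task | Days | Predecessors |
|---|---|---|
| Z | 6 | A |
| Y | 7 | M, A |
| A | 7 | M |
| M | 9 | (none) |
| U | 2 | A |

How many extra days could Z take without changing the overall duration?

The longest chain is M→A→Y = 9+7+7 = 23; overall finish 23 days.
The longest chain containing Z totals 22 days.
So Z can slip 23 − 22 = 1 day.

1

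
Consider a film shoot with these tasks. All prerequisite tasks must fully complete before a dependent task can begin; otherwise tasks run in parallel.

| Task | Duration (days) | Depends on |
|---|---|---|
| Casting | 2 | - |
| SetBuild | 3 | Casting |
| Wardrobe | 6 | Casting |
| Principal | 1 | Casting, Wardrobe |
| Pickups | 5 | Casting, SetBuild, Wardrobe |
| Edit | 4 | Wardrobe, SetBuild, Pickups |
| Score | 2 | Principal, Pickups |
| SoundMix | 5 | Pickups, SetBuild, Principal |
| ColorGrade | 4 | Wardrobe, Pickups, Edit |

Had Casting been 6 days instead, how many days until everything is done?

Critical path before the change: Casting→Wardrobe→Pickups→Edit→ColorGrade = 2+6+5+4+4 = 21 giving 21 days.
Casting is on the critical path; changing it to 6 makes that path 25 days.
The critical path is still Casting→Wardrobe→Pickups→Edit→ColorGrade; finish is now 25 days.

25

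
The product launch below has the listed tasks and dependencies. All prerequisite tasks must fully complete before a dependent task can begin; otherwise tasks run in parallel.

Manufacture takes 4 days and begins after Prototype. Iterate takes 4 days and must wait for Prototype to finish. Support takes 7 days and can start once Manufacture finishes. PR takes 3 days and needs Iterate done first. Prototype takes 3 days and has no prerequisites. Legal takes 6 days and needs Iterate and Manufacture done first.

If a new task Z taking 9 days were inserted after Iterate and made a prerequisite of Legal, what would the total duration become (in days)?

Originally the schedule takes 14 days.
With Z inserted, Legal now waits for max(Iterate, Manufacture, Z).
New critical path: Prototype→Iterate→Z→Legal = 3+4+9+6 = 22 ⇒ 22 days.

22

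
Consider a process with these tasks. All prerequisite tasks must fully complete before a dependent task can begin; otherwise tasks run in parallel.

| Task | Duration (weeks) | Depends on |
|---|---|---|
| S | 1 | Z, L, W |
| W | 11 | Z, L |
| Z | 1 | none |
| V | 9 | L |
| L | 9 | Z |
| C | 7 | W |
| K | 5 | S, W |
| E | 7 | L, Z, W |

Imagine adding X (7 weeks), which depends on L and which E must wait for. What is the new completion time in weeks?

28

Originally the process takes 28 weeks.
With X inserted, E now waits for max(L, Z, W, X).
New critical path: Z→L→W→E = 1+9+11+7 = 28 ⇒ 28 weeks.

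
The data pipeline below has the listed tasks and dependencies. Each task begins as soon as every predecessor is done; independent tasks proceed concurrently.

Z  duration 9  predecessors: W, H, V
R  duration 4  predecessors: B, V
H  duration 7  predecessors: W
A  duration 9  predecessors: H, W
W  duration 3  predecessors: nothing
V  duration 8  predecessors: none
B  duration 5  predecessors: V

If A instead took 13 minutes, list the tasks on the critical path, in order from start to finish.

The binding path is W→H→A = 3+7+9 = 19; finish at 19 minutes.
Since A is critical, the +4 change carries straight to that chain (now 23 minutes).
That remains the longest chain; total 23 minutes.

W, H, A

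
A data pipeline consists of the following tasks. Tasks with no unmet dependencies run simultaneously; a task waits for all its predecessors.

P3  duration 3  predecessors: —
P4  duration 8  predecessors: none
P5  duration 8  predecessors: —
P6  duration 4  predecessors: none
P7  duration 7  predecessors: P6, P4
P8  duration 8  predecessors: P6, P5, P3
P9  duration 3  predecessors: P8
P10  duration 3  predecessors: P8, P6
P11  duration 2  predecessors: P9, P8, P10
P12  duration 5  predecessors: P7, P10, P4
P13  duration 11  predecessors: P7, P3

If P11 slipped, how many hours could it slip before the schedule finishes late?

5

Critical path: P4→P7→P13 = 8+7+11 = 26, so the finish is 26 hours.
Longest path through P11: 21 hours (earliest finish 21, latest finish 26).
Slack of P11 = 24 − 19 = 5 hours.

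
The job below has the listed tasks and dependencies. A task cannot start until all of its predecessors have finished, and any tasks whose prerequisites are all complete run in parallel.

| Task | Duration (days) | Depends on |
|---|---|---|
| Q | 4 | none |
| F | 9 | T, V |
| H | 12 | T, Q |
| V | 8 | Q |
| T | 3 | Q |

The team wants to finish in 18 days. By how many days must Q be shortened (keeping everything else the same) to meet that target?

Current finish: 21 days; target: 18.
Q is on every critical path, so each day cut from Q cuts the finish by one (this holds down to a finish of 18).
Need 21 − 18 = 3 days off Q → Q becomes 1 day, finish becomes 18.

3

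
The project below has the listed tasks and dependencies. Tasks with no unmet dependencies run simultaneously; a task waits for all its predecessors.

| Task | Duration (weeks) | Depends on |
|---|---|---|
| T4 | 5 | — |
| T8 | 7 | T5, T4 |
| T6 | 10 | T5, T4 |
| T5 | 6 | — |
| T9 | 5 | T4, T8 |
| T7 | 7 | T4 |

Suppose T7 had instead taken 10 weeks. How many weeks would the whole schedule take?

18

The binding path is T5→T8→T9 = 6+7+5 = 18; finish at 18 weeks.
The longest path through T7 is only 12 weeks, so T7 has float 6.
That remains the longest chain; total 18 weeks.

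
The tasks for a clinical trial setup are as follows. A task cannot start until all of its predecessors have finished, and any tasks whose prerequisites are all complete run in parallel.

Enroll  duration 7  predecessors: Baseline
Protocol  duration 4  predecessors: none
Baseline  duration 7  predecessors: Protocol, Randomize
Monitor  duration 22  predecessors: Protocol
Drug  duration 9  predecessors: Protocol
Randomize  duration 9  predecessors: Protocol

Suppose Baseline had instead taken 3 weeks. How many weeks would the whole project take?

26

The binding path is Protocol→Randomize→Baseline→Enroll = 4+9+7+7 = 27; finish at 27 weeks.
Baseline is on the critical path; changing it to 3 makes that path 23 weeks.
Now Protocol→Monitor = 4+22 = 26 is longest, so the finish becomes 26 weeks.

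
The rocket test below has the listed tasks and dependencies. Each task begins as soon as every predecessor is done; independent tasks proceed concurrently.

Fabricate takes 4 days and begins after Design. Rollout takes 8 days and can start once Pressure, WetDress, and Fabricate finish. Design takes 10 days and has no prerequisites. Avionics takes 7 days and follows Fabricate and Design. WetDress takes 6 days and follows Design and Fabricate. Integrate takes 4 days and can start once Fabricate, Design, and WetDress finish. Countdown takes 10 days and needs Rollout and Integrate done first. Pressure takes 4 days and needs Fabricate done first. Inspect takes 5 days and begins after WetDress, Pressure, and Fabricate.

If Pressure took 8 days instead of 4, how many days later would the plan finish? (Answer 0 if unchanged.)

2

Actual critical path: Design→Fabricate→WetDress→Rollout→Countdown = 10+4+6+8+10 = 38 ⇒ 38 days.
The longest path through Pressure is only 36 days, so Pressure has float 2.
The binding chain switches to Design→Fabricate→Pressure→Rollout→Countdown = 10+4+8+8+10 = 40; finish 40 days.
Change in finish: 40 − 38 = +2 days.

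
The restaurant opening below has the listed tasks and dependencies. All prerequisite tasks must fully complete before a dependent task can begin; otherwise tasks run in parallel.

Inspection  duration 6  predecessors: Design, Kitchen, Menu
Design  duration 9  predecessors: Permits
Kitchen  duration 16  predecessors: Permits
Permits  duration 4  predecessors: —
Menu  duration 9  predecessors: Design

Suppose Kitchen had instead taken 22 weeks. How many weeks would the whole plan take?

Critical path before the change: Permits→Design→Menu→Inspection = 4+9+9+6 = 28 giving 28 weeks.
Kitchen is off the critical path — its longest chain is 26 weeks, giving 2 of slack.
Now Permits→Kitchen→Inspection = 4+22+6 = 32 is longest, so the finish becomes 32 weeks.

32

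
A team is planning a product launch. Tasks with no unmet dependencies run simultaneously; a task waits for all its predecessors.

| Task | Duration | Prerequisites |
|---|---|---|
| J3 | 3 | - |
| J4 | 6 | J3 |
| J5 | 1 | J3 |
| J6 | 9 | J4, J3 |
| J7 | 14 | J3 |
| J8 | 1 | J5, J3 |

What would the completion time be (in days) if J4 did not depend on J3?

17

Before: longest chain J3→J4→J6 = 3+6+9 = 18, finish 18.
Without J3→J4, J4's earliest start moves from 3 to 0.
The longest chain is now J3→J7 = 3+14 = 17, so the job takes 17 days.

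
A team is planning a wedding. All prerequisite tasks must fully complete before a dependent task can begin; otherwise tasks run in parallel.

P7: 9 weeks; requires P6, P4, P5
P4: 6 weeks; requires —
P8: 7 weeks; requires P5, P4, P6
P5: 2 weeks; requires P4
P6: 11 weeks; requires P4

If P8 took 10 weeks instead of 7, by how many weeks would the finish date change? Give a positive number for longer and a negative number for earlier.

Actual critical path: P4→P6→P7 = 6+11+9 = 26 ⇒ 26 weeks.
P8 is off the critical path — its longest chain is 24 weeks, giving 2 of slack.
New critical path: P4→P6→P8 = 6+11+10 = 27 ⇒ 27 weeks.
Change in finish: 27 − 26 = +1 weeks.

1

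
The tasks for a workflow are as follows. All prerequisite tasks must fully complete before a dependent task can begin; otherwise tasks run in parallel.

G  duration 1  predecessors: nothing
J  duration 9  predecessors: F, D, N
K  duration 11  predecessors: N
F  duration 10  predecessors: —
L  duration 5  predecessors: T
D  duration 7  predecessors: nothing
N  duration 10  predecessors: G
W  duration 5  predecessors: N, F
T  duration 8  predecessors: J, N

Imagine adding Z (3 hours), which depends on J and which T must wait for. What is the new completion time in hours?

Originally the job takes 33 hours.
With Z inserted, T now waits for max(J, N, Z).
New critical path: G→N→J→Z→T→L = 1+10+9+3+8+5 = 36 ⇒ 36 hours.

36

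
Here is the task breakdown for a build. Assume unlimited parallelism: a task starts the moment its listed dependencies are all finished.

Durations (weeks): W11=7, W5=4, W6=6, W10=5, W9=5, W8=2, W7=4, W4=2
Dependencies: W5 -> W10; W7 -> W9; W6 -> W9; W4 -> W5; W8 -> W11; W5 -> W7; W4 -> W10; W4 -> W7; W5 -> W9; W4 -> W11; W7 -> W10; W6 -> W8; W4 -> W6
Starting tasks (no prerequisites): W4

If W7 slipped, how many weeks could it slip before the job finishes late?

2

W4→W6→W8→W11 = 2+6+2+7 = 17 sets the makespan at 17 weeks.
The longest chain containing W7 totals 15 weeks.
Slack of W7 = 8 − 6 = 2 weeks.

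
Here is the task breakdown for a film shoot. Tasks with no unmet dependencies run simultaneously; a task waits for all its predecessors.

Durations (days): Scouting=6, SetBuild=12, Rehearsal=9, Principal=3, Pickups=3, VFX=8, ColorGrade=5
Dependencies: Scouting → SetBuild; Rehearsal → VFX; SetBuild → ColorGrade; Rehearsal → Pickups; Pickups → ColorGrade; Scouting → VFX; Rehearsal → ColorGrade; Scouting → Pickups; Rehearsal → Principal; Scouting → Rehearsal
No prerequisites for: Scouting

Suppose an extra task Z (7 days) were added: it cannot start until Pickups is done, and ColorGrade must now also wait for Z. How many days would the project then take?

30

Originally the project takes 23 days.
With Z inserted, ColorGrade now waits for max(SetBuild, Rehearsal, Pickups, Z).
New critical path: Scouting→Rehearsal→Pickups→Z→ColorGrade = 6+9+3+7+5 = 30 ⇒ 30 days.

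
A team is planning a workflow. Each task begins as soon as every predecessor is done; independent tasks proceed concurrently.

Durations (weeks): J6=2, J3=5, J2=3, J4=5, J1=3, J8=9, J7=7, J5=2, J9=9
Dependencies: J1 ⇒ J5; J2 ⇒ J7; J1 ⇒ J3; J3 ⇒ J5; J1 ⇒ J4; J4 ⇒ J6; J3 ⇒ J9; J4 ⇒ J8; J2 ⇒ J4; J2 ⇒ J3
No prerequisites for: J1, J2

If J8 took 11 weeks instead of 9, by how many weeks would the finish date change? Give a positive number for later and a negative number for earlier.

Baseline: J1→J4→J8 = 3+5+9 = 17 → 17 weeks.
Since J8 is critical, the +2 change carries straight to that chain (now 19 weeks).
No other chain overtakes it, so the finish is 19 weeks.
Change in finish: 19 − 17 = +2 weeks.

2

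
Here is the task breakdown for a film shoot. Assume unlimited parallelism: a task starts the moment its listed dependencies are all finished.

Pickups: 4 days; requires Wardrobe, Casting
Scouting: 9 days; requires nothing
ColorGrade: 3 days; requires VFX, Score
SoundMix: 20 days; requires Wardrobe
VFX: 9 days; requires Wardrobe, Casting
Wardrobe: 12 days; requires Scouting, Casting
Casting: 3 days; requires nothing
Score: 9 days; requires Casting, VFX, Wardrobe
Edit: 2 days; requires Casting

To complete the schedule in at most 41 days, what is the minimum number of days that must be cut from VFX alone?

1

Current finish: 42 days; target: 41.
VFX is on every critical path, so each day cut from VFX cuts the finish by one (this holds down to a finish of 41).
Need 42 − 41 = 1 day off VFX → VFX becomes 8 days, finish becomes 41.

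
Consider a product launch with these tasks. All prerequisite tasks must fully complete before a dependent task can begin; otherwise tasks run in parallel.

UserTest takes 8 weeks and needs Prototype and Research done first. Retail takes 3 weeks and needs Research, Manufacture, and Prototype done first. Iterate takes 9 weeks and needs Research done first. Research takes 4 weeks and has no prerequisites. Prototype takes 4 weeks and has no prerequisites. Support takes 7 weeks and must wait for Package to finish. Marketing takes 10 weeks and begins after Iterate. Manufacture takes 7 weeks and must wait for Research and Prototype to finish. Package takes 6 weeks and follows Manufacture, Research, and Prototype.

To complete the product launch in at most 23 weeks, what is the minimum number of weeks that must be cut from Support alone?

Current finish: 24 weeks; target: 23.
Support is on every critical path, so each week cut from Support cuts the finish by one (this holds down to a finish of 23).
Need 24 − 23 = 1 week off Support → Support becomes 6 weeks, finish becomes 23.

1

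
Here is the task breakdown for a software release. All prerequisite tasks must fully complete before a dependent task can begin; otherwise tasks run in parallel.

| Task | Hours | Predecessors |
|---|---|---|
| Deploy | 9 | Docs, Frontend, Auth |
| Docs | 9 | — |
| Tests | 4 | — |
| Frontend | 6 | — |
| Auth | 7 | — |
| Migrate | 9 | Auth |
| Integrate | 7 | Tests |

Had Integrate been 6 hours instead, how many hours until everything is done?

The binding path is Docs→Deploy = 9+9 = 18; finish at 18 hours.
The longest path through Integrate is only 11 hours, so Integrate has float 7.
No other chain overtakes it, so the finish is 18 hours.

18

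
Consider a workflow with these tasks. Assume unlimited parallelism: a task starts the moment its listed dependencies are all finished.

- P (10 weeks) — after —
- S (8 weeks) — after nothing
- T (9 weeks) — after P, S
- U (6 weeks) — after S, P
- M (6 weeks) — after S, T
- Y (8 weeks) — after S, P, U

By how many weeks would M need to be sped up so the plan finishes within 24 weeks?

1

Current finish: 25 weeks; target: 24.
M is on every critical path, so each week cut from M cuts the finish by one (this holds down to a finish of 24).
Need 25 − 24 = 1 week off M → M becomes 5 weeks, finish becomes 24.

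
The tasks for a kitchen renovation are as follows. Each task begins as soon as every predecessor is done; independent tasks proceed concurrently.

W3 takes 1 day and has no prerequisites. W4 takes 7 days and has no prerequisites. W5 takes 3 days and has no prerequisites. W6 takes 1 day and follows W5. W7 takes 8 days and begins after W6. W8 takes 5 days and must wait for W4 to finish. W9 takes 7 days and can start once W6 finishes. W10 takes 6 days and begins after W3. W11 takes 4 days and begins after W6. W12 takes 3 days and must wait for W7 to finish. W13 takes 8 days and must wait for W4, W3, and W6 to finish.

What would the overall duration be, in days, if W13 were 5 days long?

15

Baseline: W4→W13 = 7+8 = 15 → 15 days.
Since W13 is critical, the -3 change carries straight to that chain (now 12 days).
The binding chain switches to W5→W6→W7→W12 = 3+1+8+3 = 15; finish 15 days.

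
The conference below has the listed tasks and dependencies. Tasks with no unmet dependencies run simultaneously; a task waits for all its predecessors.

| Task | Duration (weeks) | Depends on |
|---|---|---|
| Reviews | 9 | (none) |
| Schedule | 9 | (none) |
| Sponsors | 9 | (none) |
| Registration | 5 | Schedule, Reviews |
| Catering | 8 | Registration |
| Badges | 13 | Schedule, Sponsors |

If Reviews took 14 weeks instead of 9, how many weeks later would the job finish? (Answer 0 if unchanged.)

The binding path is Reviews→Registration→Catering = 9+5+8 = 22; finish at 22 weeks.
Reviews lies on that path, so at 14 weeks the path becomes 27 weeks.
The critical path is still Reviews→Registration→Catering; finish is now 27 weeks.
Change in finish: 27 − 22 = +5 weeks.

5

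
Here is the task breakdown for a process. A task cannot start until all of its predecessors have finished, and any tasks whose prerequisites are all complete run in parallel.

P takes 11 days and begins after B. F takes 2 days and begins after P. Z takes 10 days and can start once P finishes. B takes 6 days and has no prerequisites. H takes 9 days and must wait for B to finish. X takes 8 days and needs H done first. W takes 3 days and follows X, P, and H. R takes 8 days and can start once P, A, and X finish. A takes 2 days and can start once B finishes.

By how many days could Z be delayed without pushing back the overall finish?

The longest chain is B→H→X→R = 6+9+8+8 = 31; overall finish 31 days.
The longest chain containing Z totals 27 days.
So Z can slip 31 − 27 = 4 days.

4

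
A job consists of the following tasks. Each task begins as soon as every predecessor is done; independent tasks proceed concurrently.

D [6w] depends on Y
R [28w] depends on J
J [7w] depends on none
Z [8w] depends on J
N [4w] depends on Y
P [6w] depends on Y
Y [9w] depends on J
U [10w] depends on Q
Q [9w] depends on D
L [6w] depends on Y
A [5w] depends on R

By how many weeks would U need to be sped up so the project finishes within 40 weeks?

Current finish: 41 weeks; target: 40.
U is on every critical path, so each week cut from U cuts the finish by one (this holds down to a finish of 40).
Need 41 − 40 = 1 week off U → U becomes 9 weeks, finish becomes 40.

1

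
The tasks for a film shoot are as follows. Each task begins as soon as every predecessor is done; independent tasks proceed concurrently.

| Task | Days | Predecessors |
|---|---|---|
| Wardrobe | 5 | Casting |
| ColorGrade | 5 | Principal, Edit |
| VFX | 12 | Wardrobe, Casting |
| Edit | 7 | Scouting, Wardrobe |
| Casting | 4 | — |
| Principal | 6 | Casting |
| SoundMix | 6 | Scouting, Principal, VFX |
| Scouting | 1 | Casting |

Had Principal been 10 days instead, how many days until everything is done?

As given, the longest chain is Casting→Wardrobe→VFX→SoundMix = 4+5+12+6 = 27, so the finish is 27 days.
The longest path through Principal is only 16 days, so Principal has float 11.
No other chain overtakes it, so the finish is 27 days.

27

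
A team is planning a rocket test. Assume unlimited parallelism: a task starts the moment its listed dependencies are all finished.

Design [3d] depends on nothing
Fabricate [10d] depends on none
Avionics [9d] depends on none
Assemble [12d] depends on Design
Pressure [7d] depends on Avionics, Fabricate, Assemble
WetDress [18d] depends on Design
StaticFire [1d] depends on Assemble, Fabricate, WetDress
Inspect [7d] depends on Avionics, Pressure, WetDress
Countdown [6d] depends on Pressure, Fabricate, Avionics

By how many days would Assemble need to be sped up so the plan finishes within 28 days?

1

Current finish: 29 days; target: 28.
Assemble is on every critical path, so each day cut from Assemble cuts the finish by one (this holds down to a finish of 28).
Need 29 − 28 = 1 day off Assemble → Assemble becomes 11 days, finish becomes 28.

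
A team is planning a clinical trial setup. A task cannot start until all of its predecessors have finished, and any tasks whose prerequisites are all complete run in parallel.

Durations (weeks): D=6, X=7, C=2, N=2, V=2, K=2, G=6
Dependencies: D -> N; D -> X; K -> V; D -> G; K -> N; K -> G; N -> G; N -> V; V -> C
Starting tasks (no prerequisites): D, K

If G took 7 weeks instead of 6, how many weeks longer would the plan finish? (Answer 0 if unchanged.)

Baseline: D→N→G = 6+2+6 = 14 → 14 weeks.
G lies on that path, so at 7 weeks the path becomes 15 weeks.
That remains the longest chain; total 15 weeks.
Change in finish: 15 − 14 = +1 weeks.

1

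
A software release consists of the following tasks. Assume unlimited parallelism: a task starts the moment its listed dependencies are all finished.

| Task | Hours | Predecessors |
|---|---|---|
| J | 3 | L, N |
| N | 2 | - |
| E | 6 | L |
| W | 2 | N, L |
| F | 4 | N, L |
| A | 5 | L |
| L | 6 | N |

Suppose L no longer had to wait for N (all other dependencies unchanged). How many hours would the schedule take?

12

With the dependency in place, N→L→E = 2+6+6 = 14 sets the finish at 14 hours.
Without N→L, L's earliest start moves from 2 to 0.
The longest chain is now L→E = 6+6 = 12, so the schedule takes 12 hours.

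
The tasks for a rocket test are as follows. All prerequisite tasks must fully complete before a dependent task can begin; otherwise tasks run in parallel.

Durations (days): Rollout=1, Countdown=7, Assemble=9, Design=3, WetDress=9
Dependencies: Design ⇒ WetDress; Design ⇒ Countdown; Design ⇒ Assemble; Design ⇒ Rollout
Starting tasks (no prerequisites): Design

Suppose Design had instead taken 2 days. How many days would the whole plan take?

11

Critical path before the change: Design→Assemble = 3+9 = 12 giving 12 days.
Since Design is critical, the -1 change carries straight to that chain (now 11 days).
That remains the longest chain; total 11 days.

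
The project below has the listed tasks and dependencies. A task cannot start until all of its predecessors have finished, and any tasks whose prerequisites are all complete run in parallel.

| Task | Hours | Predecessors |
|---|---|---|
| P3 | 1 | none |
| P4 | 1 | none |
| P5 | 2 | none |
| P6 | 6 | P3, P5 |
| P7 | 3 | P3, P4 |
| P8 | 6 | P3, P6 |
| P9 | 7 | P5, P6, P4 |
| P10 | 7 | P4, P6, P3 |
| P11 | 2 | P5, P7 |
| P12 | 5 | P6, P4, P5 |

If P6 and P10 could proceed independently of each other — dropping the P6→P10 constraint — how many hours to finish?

15

Before: longest chain P5→P6→P9 = 2+6+7 = 15, finish 15.
Without P6→P10, P10's earliest start moves from 8 to 1.
After: P5→P6→P9 = 2+6+7 = 15 → 15 hours.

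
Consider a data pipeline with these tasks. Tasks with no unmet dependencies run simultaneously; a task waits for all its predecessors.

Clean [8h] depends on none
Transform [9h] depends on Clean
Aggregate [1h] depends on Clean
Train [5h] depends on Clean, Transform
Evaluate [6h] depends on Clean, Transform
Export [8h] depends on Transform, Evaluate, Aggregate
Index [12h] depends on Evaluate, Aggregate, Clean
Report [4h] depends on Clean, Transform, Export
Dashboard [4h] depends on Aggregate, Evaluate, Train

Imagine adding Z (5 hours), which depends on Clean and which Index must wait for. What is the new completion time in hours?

35

Originally the project takes 35 hours.
With Z inserted, Index now waits for max(Evaluate, Aggregate, Clean, Z).
New critical path: Clean→Transform→Evaluate→Export→Report = 8+9+6+8+4 = 35 ⇒ 35 hours.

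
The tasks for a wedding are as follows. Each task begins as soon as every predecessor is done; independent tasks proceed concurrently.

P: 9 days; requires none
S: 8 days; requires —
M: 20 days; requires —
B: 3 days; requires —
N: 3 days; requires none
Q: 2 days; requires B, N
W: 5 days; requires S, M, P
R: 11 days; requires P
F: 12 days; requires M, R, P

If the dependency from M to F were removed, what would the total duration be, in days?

With the dependency in place, P→R→F = 9+11+12 = 32 sets the finish at 32 days.
Dropping M→F doesn't change F's earliest start (20); another predecessor still binds.
The longest chain is now P→R→F = 9+11+12 = 32, so the schedule takes 32 days.

32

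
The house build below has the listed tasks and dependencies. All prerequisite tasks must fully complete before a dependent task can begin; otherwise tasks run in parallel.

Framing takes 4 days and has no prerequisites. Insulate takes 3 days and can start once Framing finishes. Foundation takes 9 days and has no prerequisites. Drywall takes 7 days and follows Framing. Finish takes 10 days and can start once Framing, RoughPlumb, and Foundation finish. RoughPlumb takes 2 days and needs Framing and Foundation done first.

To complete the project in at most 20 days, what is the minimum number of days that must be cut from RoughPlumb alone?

1

Current finish: 21 days; target: 20.
RoughPlumb is on every critical path, so each day cut from RoughPlumb cuts the finish by one (this holds down to a finish of 20).
Need 21 − 20 = 1 day off RoughPlumb → RoughPlumb becomes 1 day, finish becomes 20.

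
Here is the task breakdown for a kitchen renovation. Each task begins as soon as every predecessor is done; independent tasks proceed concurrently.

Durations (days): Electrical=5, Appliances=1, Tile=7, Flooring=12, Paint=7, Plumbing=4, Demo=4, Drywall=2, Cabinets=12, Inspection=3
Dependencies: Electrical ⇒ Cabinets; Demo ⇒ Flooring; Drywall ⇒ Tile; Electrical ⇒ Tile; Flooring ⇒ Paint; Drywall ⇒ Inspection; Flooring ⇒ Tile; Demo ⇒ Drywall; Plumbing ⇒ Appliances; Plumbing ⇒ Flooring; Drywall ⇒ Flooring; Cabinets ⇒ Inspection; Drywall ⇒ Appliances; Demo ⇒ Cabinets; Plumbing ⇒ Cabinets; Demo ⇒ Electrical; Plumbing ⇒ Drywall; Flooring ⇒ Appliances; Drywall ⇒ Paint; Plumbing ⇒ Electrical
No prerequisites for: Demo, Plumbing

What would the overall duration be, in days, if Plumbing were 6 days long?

27

As given, the longest chain is Plumbing→Drywall→Flooring→Paint = 4+2+12+7 = 25, so the finish is 25 days.
Plumbing is on the critical path; changing it to 6 makes that path 27 days.
The critical path is still Plumbing→Drywall→Flooring→Paint; finish is now 27 days.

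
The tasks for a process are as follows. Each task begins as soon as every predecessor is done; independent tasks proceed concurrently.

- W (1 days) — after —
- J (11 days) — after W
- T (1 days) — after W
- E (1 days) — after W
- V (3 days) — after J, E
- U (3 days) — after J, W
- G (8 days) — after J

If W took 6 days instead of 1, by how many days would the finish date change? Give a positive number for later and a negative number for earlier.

Actual critical path: W→J→G = 1+11+8 = 20 ⇒ 20 days.
W is on the critical path; changing it to 6 makes that path 25 days.
No other chain overtakes it, so the finish is 25 days.
Change in finish: 25 − 20 = +5 days.

5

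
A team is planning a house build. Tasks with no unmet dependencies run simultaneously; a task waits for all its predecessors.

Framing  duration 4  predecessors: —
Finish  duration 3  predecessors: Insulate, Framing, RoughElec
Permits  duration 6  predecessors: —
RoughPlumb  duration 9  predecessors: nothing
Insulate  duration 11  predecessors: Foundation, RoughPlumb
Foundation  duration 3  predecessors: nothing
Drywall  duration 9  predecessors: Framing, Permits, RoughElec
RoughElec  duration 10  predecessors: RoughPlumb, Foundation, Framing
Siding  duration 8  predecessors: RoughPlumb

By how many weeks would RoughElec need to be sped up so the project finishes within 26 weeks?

2

Current finish: 28 weeks; target: 26.
RoughElec is on every critical path, so each week cut from RoughElec cuts the finish by one (this holds down to a finish of 23).
Need 28 − 26 = 2 weeks off RoughElec → RoughElec becomes 8 weeks, finish becomes 26.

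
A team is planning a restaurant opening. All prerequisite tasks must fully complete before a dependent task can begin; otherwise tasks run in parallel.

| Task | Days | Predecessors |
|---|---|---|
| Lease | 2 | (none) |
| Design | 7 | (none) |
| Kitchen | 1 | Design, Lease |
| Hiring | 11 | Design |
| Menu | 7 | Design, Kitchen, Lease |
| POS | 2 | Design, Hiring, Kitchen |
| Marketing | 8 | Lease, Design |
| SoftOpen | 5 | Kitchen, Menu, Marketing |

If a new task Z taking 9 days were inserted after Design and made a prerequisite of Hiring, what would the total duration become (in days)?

Originally the job takes 20 days.
With Z inserted, Hiring now waits for max(Design, Z).
New critical path: Design→Z→Hiring→POS = 7+9+11+2 = 29 ⇒ 29 days.

29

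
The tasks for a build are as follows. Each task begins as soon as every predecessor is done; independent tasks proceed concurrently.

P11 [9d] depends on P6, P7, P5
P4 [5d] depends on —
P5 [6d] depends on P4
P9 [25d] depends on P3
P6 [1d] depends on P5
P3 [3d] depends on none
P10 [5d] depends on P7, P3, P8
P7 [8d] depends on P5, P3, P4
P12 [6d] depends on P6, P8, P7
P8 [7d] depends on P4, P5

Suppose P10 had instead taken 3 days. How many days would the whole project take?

Actual critical path: P3→P9 = 3+25 = 28 ⇒ 28 days.
The longest path through P10 is only 24 days, so P10 has float 4.
The critical path is still P3→P9; finish is now 28 days.

28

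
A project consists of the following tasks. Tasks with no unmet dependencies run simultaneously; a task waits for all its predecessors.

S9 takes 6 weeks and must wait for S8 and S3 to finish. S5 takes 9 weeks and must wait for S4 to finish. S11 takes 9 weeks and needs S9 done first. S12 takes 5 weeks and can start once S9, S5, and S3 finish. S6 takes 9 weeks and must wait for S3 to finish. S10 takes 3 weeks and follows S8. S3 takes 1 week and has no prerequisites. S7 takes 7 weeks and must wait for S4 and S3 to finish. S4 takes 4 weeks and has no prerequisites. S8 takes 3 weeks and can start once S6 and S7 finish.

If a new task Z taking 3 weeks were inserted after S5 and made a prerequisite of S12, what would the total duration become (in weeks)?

29

Originally the plan takes 29 weeks.
With Z inserted, S12 now waits for max(S9, S5, S3, Z).
New critical path: S4→S7→S8→S9→S11 = 4+7+3+6+9 = 29 ⇒ 29 weeks.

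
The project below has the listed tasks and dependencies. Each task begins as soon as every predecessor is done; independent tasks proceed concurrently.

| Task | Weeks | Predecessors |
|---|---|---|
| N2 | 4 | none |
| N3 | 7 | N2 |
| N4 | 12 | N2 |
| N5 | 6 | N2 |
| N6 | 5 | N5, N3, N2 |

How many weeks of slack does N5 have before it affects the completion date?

N2→N3→N6 = 4+7+5 = 16 sets the makespan at 16 weeks.
The longest chain containing N5 totals 15 weeks.
So N5 can slip 11 − 10 = 1 week.

1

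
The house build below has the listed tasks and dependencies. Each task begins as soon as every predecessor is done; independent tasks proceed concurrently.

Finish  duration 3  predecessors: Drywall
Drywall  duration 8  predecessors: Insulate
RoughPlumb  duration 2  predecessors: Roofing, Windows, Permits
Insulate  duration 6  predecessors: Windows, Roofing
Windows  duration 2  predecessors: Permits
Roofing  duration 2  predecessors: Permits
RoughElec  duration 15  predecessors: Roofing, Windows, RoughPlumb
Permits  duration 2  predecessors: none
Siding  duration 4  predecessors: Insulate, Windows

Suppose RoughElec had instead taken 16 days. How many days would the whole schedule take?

22

Baseline: Permits→Roofing→RoughPlumb→RoughElec = 2+2+2+15 = 21 → 21 days.
RoughElec is on the critical path; changing it to 16 makes that path 22 days.
No other chain overtakes it, so the finish is 22 days.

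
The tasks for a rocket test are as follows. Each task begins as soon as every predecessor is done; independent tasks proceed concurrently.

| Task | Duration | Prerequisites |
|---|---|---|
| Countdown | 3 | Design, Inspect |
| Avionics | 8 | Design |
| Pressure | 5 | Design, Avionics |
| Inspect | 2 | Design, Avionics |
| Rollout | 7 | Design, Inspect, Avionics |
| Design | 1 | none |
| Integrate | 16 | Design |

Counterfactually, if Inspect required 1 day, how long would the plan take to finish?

Actual critical path: Design→Avionics→Inspect→Rollout = 1+8+2+7 = 18 ⇒ 18 days.
Inspect lies on that path, so at 1 day the path becomes 17 days.
The critical path is still Design→Avionics→Inspect→Rollout; finish is now 17 days.

17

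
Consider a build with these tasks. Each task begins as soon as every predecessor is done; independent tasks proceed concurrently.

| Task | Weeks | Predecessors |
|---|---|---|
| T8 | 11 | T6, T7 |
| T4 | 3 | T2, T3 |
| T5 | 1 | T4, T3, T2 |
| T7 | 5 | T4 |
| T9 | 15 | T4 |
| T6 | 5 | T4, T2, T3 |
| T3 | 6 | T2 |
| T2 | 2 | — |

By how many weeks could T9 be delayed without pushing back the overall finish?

1

The longest chain is T2→T3→T4→T6→T8 = 2+6+3+5+11 = 27; overall finish 27 weeks.
The longest chain containing T9 totals 26 weeks.
So T9 can slip 27 − 26 = 1 week.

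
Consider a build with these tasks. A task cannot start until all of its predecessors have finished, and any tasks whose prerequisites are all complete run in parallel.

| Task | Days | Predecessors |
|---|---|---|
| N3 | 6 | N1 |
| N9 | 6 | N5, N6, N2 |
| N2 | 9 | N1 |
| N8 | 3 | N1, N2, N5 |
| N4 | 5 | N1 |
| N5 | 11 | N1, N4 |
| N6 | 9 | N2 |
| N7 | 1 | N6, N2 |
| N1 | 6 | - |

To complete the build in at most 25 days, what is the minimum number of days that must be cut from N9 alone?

Current finish: 30 days; target: 25.
N9 is on every critical path, so each day cut from N9 cuts the finish by one (this holds down to a finish of 25).
Need 30 − 25 = 5 days off N9 → N9 becomes 1 day, finish becomes 25.

5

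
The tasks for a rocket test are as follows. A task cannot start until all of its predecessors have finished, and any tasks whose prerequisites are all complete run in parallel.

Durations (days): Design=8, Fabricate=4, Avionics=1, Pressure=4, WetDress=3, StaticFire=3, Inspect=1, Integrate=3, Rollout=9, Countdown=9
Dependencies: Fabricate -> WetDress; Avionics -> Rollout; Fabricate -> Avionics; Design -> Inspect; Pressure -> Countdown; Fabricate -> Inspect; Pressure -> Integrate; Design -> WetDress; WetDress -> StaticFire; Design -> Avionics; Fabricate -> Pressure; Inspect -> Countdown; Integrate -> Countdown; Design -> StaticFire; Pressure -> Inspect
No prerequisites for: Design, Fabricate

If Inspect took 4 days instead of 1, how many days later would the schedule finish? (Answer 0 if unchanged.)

1

Critical path before the change: Fabricate→Pressure→Integrate→Countdown = 4+4+3+9 = 20 giving 20 days.
The longest path through Inspect is only 18 days, so Inspect has float 2.
New critical path: Design→Inspect→Countdown = 8+4+9 = 21 ⇒ 21 days.
Change in finish: 21 − 20 = +1 days.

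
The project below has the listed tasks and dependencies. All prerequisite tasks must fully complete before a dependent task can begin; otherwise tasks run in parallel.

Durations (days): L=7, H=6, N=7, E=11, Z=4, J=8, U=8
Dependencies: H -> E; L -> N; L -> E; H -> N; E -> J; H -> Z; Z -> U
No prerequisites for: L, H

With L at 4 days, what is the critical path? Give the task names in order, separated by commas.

Actual critical path: L→E→J = 7+11+8 = 26 ⇒ 26 days.
L is on the critical path; changing it to 4 makes that path 23 days.
New critical path: H→E→J = 6+11+8 = 25 ⇒ 25 days.

H, E, J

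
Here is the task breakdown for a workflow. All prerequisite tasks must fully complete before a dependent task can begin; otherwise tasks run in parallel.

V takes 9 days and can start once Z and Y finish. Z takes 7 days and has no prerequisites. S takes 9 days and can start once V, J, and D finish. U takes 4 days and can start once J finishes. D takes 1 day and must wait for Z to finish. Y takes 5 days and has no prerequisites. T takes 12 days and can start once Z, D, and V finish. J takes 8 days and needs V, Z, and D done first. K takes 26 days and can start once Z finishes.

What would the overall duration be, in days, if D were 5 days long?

33

The binding path is Z→V→J→S = 7+9+8+9 = 33; finish at 33 days.
D is off the critical path — its longest chain is 25 days, giving 8 of slack.
No other chain overtakes it, so the finish is 33 days.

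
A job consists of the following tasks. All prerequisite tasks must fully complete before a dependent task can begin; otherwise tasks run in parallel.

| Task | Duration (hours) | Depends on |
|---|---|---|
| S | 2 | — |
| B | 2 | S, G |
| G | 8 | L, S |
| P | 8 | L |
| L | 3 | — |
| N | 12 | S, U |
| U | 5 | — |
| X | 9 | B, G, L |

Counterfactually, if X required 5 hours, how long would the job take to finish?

Actual critical path: L→G→B→X = 3+8+2+9 = 22 ⇒ 22 hours.
Since X is critical, the -4 change carries straight to that chain (now 18 hours).
The critical path is still L→G→B→X; finish is now 18 hours.

18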